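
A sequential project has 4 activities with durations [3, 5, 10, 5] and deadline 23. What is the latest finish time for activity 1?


LF(activity 1) = deadline - sum of successor durations
Successors: activities 2 through 4 with durations [5, 10, 5]
Sum of successor durations = 20
LF = 23 - 20 = 3

3


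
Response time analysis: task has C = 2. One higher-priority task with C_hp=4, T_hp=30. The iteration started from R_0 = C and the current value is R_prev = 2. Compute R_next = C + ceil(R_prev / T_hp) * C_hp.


R_next = C + ceil(R_prev / T_hp) * C_hp
ceil(2 / 30) = ceil(0.0667) = 1
Interference = 1 * 4 = 4
R_next = 2 + 4 = 6

6


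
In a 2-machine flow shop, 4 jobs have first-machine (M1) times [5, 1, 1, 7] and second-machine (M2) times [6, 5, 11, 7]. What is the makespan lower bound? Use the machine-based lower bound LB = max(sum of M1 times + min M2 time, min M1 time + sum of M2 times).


LB1 = sum(M1 times) + min(M2 times) = 14 + 5 = 19
LB2 = min(M1 times) + sum(M2 times) = 1 + 29 = 30
Lower bound = max(LB1, LB2) = max(19, 30) = 30

30


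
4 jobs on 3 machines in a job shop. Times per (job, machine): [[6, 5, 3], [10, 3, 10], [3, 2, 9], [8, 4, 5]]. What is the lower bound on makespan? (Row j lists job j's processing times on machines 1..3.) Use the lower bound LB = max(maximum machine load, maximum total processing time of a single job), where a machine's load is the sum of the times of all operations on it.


Machine loads:
  Machine 1: 6 + 10 + 3 + 8 = 27
  Machine 2: 5 + 3 + 2 + 4 = 14
  Machine 3: 3 + 10 + 9 + 5 = 27
Max machine load = 27
Job totals:
  Job 1: 14
  Job 2: 23
  Job 3: 14
  Job 4: 17
Max job total = 23
Lower bound = max(27, 23) = 27

27


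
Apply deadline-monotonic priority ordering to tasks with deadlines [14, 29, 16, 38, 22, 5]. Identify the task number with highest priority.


Sort tasks by relative deadline (ascending):
  Task 6: deadline = 5
  Task 1: deadline = 14
  Task 3: deadline = 16
  Task 5: deadline = 22
  Task 2: deadline = 29
  Task 4: deadline = 38
Priority order (highest first): [6, 1, 3, 5, 2, 4]
Highest priority task = 6

6


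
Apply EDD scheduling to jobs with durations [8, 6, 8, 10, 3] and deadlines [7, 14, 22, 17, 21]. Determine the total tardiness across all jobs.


Sort by due date (EDD order): [(8, 7), (6, 14), (10, 17), (3, 21), (8, 22)]
Compute completion times and tardiness:
  Job 1: p=8, d=7, C=8, tardiness=max(0,8-7)=1
  Job 2: p=6, d=14, C=14, tardiness=max(0,14-14)=0
  Job 3: p=10, d=17, C=24, tardiness=max(0,24-17)=7
  Job 4: p=3, d=21, C=27, tardiness=max(0,27-21)=6
  Job 5: p=8, d=22, C=35, tardiness=max(0,35-22)=13
Total tardiness = 27

27


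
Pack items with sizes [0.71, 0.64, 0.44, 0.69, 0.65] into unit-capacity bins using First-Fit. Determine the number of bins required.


Place items sequentially using First-Fit:
  Item 0.71 -> new Bin 1
  Item 0.64 -> new Bin 2
  Item 0.44 -> new Bin 3
  Item 0.69 -> new Bin 4
  Item 0.65 -> new Bin 5
Total bins used = 5

5


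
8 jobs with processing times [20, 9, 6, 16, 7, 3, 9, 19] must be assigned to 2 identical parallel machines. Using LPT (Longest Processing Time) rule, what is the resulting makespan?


Sort jobs in decreasing order (LPT): [20, 19, 16, 9, 9, 7, 6, 3]
Assign each job to the least loaded machine:
  Machine 1: jobs [20, 9, 9, 6], load = 44
  Machine 2: jobs [19, 16, 7, 3], load = 45
Makespan = max load = 45

45


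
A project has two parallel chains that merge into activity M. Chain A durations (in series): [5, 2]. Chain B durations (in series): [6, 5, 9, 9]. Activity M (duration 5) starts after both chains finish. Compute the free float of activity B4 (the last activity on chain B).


ES(B4) = sum of predecessors on chain B = 20
EF(B4) = ES + duration = 20 + 9 = 29
Successor of B4 is M. ES(M) = max(sum(A), sum(B)) = max(7, 29) = 29
Free float = ES(successor) - EF(current) = 29 - 29 = 0

0


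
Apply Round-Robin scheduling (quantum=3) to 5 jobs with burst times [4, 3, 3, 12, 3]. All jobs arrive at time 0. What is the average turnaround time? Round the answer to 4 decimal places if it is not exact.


Time quantum = 3
Execution trace:
  J1 runs 3 units, time = 3
  J2 runs 3 units, time = 6
  J3 runs 3 units, time = 9
  J4 runs 3 units, time = 12
  J5 runs 3 units, time = 15
  J1 runs 1 units, time = 16
  J4 runs 3 units, time = 19
  J4 runs 3 units, time = 22
  J4 runs 3 units, time = 25
Finish times: [16, 6, 9, 25, 15]
Average turnaround = 71/5 = 14.2

14.2


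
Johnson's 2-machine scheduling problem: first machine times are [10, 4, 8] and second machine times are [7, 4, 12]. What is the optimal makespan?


Apply Johnson's rule:
  Group 1 (a <= b): [(2, 4, 4), (3, 8, 12)]
  Group 2 (a > b): [(1, 10, 7)]
Optimal job order: [2, 3, 1]
Schedule:
  Job 2: M1 done at 4, M2 done at 8
  Job 3: M1 done at 12, M2 done at 24
  Job 1: M1 done at 22, M2 done at 31
Makespan = 31

31


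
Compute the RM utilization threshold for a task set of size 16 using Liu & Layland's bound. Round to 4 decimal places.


Compute 2^(1/16) = 1.0442737824
Subtract 1: 1.0442737824 - 1 = 0.0442737824
Multiply by n: 16 * 0.0442737824 = 0.7083805184
Round to 4 dp: 0.7084

0.7084


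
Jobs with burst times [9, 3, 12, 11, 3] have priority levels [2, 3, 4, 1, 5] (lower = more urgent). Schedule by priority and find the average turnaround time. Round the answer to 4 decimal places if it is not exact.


Sort by priority (ascending = highest first):
Order: [(1, 11), (2, 9), (3, 3), (4, 12), (5, 3)]
Completion times:
  Priority 1, burst=11, C=11
  Priority 2, burst=9, C=20
  Priority 3, burst=3, C=23
  Priority 4, burst=12, C=35
  Priority 5, burst=3, C=38
Average turnaround = 127/5 = 25.4

25.4


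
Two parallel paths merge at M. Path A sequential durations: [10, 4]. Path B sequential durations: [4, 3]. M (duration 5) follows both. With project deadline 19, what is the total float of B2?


Forward pass: ES(B2) = sum of predecessors on chain B = 4
EF = ES + duration = 4 + 3 = 7
Backward pass: LF(M) = deadline = 19; LS(M) = 19 - 5 = 14
LF(B2) = LS(M) - sum(successors on chain B) = 14 - 0 = 14
LS = LF - duration = 14 - 3 = 11
Total float = LS - ES = 11 - 4 = 7

7


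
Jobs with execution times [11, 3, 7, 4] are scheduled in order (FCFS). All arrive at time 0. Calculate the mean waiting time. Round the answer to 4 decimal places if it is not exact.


FCFS order (as given): [11, 3, 7, 4]
Waiting times:
  Job 1: wait = 0
  Job 2: wait = 11
  Job 3: wait = 14
  Job 4: wait = 21
Sum of waiting times = 46
Average waiting time = 46/4 = 11.5

11.5


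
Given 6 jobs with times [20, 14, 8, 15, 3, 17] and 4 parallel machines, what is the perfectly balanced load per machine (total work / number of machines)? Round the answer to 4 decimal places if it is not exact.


Total processing time = 20 + 14 + 8 + 15 + 3 + 17 = 77
Number of machines = 4
Ideal balanced load = 77 / 4 = 19.25

19.25


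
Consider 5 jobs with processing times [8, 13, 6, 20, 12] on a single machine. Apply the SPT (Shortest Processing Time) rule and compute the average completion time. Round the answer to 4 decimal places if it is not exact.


Sort jobs by processing time (SPT order): [6, 8, 12, 13, 20]
Compute completion times sequentially:
  Job 1: processing = 6, completes at 6
  Job 2: processing = 8, completes at 14
  Job 3: processing = 12, completes at 26
  Job 4: processing = 13, completes at 39
  Job 5: processing = 20, completes at 59
Sum of completion times = 144
Average completion time = 144/5 = 28.8

28.8


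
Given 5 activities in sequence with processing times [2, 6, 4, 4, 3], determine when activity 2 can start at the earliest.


Activity 2 starts after activities 1 through 1 complete.
Predecessor durations: [2]
ES = 2 = 2

2


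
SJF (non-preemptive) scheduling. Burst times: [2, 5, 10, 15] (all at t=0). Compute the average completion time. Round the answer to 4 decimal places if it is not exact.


SJF order (ascending): [2, 5, 10, 15]
Completion times:
  Job 1: burst=2, C=2
  Job 2: burst=5, C=7
  Job 3: burst=10, C=17
  Job 4: burst=15, C=32
Average completion = 58/4 = 14.5

14.5


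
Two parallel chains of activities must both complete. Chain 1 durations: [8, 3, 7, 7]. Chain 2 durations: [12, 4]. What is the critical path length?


Path A total = 8 + 3 + 7 + 7 = 25
Path B total = 12 + 4 = 16
Critical path = longest path = max(25, 16) = 25

25


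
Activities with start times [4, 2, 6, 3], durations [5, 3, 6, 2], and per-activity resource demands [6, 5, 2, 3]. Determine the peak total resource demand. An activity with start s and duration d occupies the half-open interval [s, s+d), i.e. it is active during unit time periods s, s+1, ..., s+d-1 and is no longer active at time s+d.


Each activity i is active on [start_i, start_i + duration_i).
Compute total resource usage per time slot:
  t=0: active resources = [], total = 0
  t=1: active resources = [], total = 0
  t=2: active resources = [5], total = 5
  t=3: active resources = [5, 3], total = 8
  t=4: active resources = [6, 5, 3], total = 14
  t=5: active resources = [6], total = 6
  t=6: active resources = [6, 2], total = 8
  t=7: active resources = [6, 2], total = 8
  t=8: active resources = [6, 2], total = 8
  t=9: active resources = [2], total = 2
  t=10: active resources = [2], total = 2
  t=11: active resources = [2], total = 2
Peak resource demand = 14

14


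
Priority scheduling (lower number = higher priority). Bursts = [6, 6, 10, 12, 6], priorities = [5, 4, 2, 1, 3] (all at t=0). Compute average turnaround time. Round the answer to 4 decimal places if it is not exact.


Sort by priority (ascending = highest first):
Order: [(1, 12), (2, 10), (3, 6), (4, 6), (5, 6)]
Completion times:
  Priority 1, burst=12, C=12
  Priority 2, burst=10, C=22
  Priority 3, burst=6, C=28
  Priority 4, burst=6, C=34
  Priority 5, burst=6, C=40
Average turnaround = 136/5 = 27.2

27.2


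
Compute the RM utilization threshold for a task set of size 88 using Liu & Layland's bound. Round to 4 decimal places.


Compute 2^(1/88) = 1.0079077751
Subtract 1: 1.0079077751 - 1 = 0.0079077751
Multiply by n: 88 * 0.0079077751 = 0.6958842088
Round to 4 dp: 0.6959

0.6959


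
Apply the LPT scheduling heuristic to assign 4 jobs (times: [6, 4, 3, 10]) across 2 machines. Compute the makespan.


Sort jobs in decreasing order (LPT): [10, 6, 4, 3]
Assign each job to the least loaded machine:
  Machine 1: jobs [10, 3], load = 13
  Machine 2: jobs [6, 4], load = 10
Makespan = max load = 13

13


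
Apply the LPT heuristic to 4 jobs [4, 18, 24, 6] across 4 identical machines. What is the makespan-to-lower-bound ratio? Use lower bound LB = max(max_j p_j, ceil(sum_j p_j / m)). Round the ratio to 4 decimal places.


LPT order: [24, 18, 6, 4]
Machine loads after assignment: [24, 18, 6, 4]
LPT makespan = 24
Lower bound = max(max_job, ceil(total/4)) = max(24, 13) = 24
Ratio = 24 / 24 = 1.0

1.0


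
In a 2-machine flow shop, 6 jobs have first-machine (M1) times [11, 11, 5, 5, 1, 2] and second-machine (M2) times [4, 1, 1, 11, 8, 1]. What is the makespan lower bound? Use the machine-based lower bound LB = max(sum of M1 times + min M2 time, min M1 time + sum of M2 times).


LB1 = sum(M1 times) + min(M2 times) = 35 + 1 = 36
LB2 = min(M1 times) + sum(M2 times) = 1 + 26 = 27
Lower bound = max(LB1, LB2) = max(36, 27) = 36

36


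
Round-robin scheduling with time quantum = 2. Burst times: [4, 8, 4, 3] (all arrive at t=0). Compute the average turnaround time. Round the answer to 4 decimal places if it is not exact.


Time quantum = 2
Execution trace:
  J1 runs 2 units, time = 2
  J2 runs 2 units, time = 4
  J3 runs 2 units, time = 6
  J4 runs 2 units, time = 8
  J1 runs 2 units, time = 10
  J2 runs 2 units, time = 12
  J3 runs 2 units, time = 14
  J4 runs 1 units, time = 15
  J2 runs 2 units, time = 17
  J2 runs 2 units, time = 19
Finish times: [10, 19, 14, 15]
Average turnaround = 58/4 = 14.5

14.5


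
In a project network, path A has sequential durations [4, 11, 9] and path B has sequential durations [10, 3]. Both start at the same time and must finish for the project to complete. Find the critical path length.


Path A total = 4 + 11 + 9 = 24
Path B total = 10 + 3 = 13
Critical path = longest path = max(24, 13) = 24

24


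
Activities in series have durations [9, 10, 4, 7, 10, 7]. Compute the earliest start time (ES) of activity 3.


Activity 3 starts after activities 1 through 2 complete.
Predecessor durations: [9, 10]
ES = 9 + 10 = 19

19


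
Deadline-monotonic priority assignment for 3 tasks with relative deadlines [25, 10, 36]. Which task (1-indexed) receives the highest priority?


Sort tasks by relative deadline (ascending):
  Task 2: deadline = 10
  Task 1: deadline = 25
  Task 3: deadline = 36
Priority order (highest first): [2, 1, 3]
Highest priority task = 2

2


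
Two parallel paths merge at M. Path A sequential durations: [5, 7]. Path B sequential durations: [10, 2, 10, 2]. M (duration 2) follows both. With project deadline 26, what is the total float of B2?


Forward pass: ES(B2) = sum of predecessors on chain B = 10
EF = ES + duration = 10 + 2 = 12
Backward pass: LF(M) = deadline = 26; LS(M) = 26 - 2 = 24
LF(B2) = LS(M) - sum(successors on chain B) = 24 - 12 = 12
LS = LF - duration = 12 - 2 = 10
Total float = LS - ES = 10 - 10 = 0

0


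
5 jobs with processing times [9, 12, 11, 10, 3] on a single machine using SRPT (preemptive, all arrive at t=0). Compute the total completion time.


Since all jobs arrive at t=0, SRPT equals SPT ordering.
SPT order: [3, 9, 10, 11, 12]
Completion times:
  Job 1: p=3, C=3
  Job 2: p=9, C=12
  Job 3: p=10, C=22
  Job 4: p=11, C=33
  Job 5: p=12, C=45
Total completion time = 3 + 12 + 22 + 33 + 45 = 115

115


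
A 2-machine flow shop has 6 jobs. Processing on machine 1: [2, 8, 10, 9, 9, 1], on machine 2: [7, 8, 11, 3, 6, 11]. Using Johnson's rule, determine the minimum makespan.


Apply Johnson's rule:
  Group 1 (a <= b): [(6, 1, 11), (1, 2, 7), (2, 8, 8), (3, 10, 11)]
  Group 2 (a > b): [(5, 9, 6), (4, 9, 3)]
Optimal job order: [6, 1, 2, 3, 5, 4]
Schedule:
  Job 6: M1 done at 1, M2 done at 12
  Job 1: M1 done at 3, M2 done at 19
  Job 2: M1 done at 11, M2 done at 27
  Job 3: M1 done at 21, M2 done at 38
  Job 5: M1 done at 30, M2 done at 44
  Job 4: M1 done at 39, M2 done at 47
Makespan = 47

47


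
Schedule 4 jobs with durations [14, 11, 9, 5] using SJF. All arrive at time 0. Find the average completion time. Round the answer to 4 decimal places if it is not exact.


SJF order (ascending): [5, 9, 11, 14]
Completion times:
  Job 1: burst=5, C=5
  Job 2: burst=9, C=14
  Job 3: burst=11, C=25
  Job 4: burst=14, C=39
Average completion = 83/4 = 20.75

20.75


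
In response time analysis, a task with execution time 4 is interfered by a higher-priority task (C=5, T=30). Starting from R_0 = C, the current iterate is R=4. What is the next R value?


R_next = C + ceil(R_prev / T_hp) * C_hp
ceil(4 / 30) = ceil(0.1333) = 1
Interference = 1 * 5 = 5
R_next = 4 + 5 = 9

9


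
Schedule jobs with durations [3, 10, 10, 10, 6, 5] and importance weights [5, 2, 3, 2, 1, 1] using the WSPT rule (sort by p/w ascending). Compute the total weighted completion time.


Compute p/w ratios and sort ascending (WSPT): [(3, 5), (10, 3), (10, 2), (10, 2), (5, 1), (6, 1)]
Compute weighted completion times:
  Job (p=3,w=5): C=3, w*C=5*3=15
  Job (p=10,w=3): C=13, w*C=3*13=39
  Job (p=10,w=2): C=23, w*C=2*23=46
  Job (p=10,w=2): C=33, w*C=2*33=66
  Job (p=5,w=1): C=38, w*C=1*38=38
  Job (p=6,w=1): C=44, w*C=1*44=44
Total weighted completion time = 248

248


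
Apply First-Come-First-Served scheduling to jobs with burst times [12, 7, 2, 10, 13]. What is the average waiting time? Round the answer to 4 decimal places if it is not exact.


FCFS order (as given): [12, 7, 2, 10, 13]
Waiting times:
  Job 1: wait = 0
  Job 2: wait = 12
  Job 3: wait = 19
  Job 4: wait = 21
  Job 5: wait = 31
Sum of waiting times = 83
Average waiting time = 83/5 = 16.6

16.6


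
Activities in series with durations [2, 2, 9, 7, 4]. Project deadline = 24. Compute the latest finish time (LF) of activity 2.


LF(activity 2) = deadline - sum of successor durations
Successors: activities 3 through 5 with durations [9, 7, 4]
Sum of successor durations = 20
LF = 24 - 20 = 4

4


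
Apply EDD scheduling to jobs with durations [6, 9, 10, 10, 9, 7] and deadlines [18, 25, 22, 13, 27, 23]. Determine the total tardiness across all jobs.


Sort by due date (EDD order): [(10, 13), (6, 18), (10, 22), (7, 23), (9, 25), (9, 27)]
Compute completion times and tardiness:
  Job 1: p=10, d=13, C=10, tardiness=max(0,10-13)=0
  Job 2: p=6, d=18, C=16, tardiness=max(0,16-18)=0
  Job 3: p=10, d=22, C=26, tardiness=max(0,26-22)=4
  Job 4: p=7, d=23, C=33, tardiness=max(0,33-23)=10
  Job 5: p=9, d=25, C=42, tardiness=max(0,42-25)=17
  Job 6: p=9, d=27, C=51, tardiness=max(0,51-27)=24
Total tardiness = 55

55


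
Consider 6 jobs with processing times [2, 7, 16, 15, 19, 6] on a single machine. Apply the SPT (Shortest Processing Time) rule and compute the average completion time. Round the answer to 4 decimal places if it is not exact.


Sort jobs by processing time (SPT order): [2, 6, 7, 15, 16, 19]
Compute completion times sequentially:
  Job 1: processing = 2, completes at 2
  Job 2: processing = 6, completes at 8
  Job 3: processing = 7, completes at 15
  Job 4: processing = 15, completes at 30
  Job 5: processing = 16, completes at 46
  Job 6: processing = 19, completes at 65
Sum of completion times = 166
Average completion time = 166/6 = 27.6667

27.6667


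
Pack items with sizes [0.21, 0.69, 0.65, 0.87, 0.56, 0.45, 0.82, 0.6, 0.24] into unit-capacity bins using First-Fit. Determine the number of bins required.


Place items sequentially using First-Fit:
  Item 0.21 -> new Bin 1
  Item 0.69 -> Bin 1 (now 0.9)
  Item 0.65 -> new Bin 2
  Item 0.87 -> new Bin 3
  Item 0.56 -> new Bin 4
  Item 0.45 -> new Bin 5
  Item 0.82 -> new Bin 6
  Item 0.6 -> new Bin 7
  Item 0.24 -> Bin 2 (now 0.89)
Total bins used = 7

7


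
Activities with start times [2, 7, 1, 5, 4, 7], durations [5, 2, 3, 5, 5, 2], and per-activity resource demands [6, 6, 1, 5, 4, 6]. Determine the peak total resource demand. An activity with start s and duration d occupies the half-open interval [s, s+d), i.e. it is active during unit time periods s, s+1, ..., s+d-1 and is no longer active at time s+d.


Each activity i is active on [start_i, start_i + duration_i).
Compute total resource usage per time slot:
  t=0: active resources = [], total = 0
  t=1: active resources = [1], total = 1
  t=2: active resources = [6, 1], total = 7
  t=3: active resources = [6, 1], total = 7
  t=4: active resources = [6, 4], total = 10
  t=5: active resources = [6, 5, 4], total = 15
  t=6: active resources = [6, 5, 4], total = 15
  t=7: active resources = [6, 5, 4, 6], total = 21
  t=8: active resources = [6, 5, 4, 6], total = 21
  t=9: active resources = [5], total = 5
Peak resource demand = 21

21


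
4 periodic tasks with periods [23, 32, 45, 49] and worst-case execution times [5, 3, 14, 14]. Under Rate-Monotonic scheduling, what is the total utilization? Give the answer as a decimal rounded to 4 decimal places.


Compute individual utilizations (exact fractions):
  Task 1: C/T = 5/23 (approx. 0.2174)
  Task 2: C/T = 3/32 (approx. 0.0938)
  Task 3: C/T = 14/45 (approx. 0.3111)
  Task 4: C/T = 14/49 = 2/7 (approx. 0.2857)
Total utilization U = 5/23 + 3/32 + 14/45 + 2/7 = 210503/231840
Rounded to 4 decimal places: U = 0.9080
RM (Liu & Layland) bound for 4 tasks = 0.756828; compare with U = 210503/231840 (approx. 0.907967)
bound < U <= 1, so the RM sufficient condition is not met (inconclusive; an exact test such as response-time analysis is needed).

0.9080


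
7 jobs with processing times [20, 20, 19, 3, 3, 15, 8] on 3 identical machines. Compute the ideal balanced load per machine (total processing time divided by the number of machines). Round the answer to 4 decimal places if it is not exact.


Total processing time = 20 + 20 + 19 + 3 + 3 + 15 + 8 = 88
Number of machines = 3
Ideal balanced load = 88 / 3 = 29.3333

29.3333


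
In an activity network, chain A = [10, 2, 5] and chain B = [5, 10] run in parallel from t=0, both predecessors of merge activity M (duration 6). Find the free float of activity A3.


ES(A3) = sum of predecessors on chain A = 12
EF(A3) = ES + duration = 12 + 5 = 17
Successor of A3 is M. ES(M) = max(sum(A), sum(B)) = max(17, 15) = 17
Free float = ES(successor) - EF(current) = 17 - 17 = 0

0


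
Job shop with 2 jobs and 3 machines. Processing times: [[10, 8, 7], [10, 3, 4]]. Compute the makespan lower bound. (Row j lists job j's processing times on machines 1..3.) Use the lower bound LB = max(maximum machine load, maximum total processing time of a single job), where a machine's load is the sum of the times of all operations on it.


Machine loads:
  Machine 1: 10 + 10 = 20
  Machine 2: 8 + 3 = 11
  Machine 3: 7 + 4 = 11
Max machine load = 20
Job totals:
  Job 1: 25
  Job 2: 17
Max job total = 25
Lower bound = max(20, 25) = 25

25


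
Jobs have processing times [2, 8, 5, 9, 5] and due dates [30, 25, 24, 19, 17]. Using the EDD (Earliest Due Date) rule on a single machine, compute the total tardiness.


Sort by due date (EDD order): [(5, 17), (9, 19), (5, 24), (8, 25), (2, 30)]
Compute completion times and tardiness:
  Job 1: p=5, d=17, C=5, tardiness=max(0,5-17)=0
  Job 2: p=9, d=19, C=14, tardiness=max(0,14-19)=0
  Job 3: p=5, d=24, C=19, tardiness=max(0,19-24)=0
  Job 4: p=8, d=25, C=27, tardiness=max(0,27-25)=2
  Job 5: p=2, d=30, C=29, tardiness=max(0,29-30)=0
Total tardiness = 2

2


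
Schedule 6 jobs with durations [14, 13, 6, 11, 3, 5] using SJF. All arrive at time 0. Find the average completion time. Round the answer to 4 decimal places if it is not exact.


SJF order (ascending): [3, 5, 6, 11, 13, 14]
Completion times:
  Job 1: burst=3, C=3
  Job 2: burst=5, C=8
  Job 3: burst=6, C=14
  Job 4: burst=11, C=25
  Job 5: burst=13, C=38
  Job 6: burst=14, C=52
Average completion = 140/6 = 23.3333

23.3333


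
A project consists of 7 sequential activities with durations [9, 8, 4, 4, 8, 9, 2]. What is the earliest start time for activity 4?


Activity 4 starts after activities 1 through 3 complete.
Predecessor durations: [9, 8, 4]
ES = 9 + 8 + 4 = 21

21


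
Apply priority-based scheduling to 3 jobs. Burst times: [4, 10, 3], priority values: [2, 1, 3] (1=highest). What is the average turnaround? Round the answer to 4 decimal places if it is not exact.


Sort by priority (ascending = highest first):
Order: [(1, 10), (2, 4), (3, 3)]
Completion times:
  Priority 1, burst=10, C=10
  Priority 2, burst=4, C=14
  Priority 3, burst=3, C=17
Average turnaround = 41/3 = 13.6667

13.6667


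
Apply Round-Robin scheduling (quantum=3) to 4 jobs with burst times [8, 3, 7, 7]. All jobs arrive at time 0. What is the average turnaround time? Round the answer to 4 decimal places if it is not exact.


Time quantum = 3
Execution trace:
  J1 runs 3 units, time = 3
  J2 runs 3 units, time = 6
  J3 runs 3 units, time = 9
  J4 runs 3 units, time = 12
  J1 runs 3 units, time = 15
  J3 runs 3 units, time = 18
  J4 runs 3 units, time = 21
  J1 runs 2 units, time = 23
  J3 runs 1 units, time = 24
  J4 runs 1 units, time = 25
Finish times: [23, 6, 24, 25]
Average turnaround = 78/4 = 19.5

19.5


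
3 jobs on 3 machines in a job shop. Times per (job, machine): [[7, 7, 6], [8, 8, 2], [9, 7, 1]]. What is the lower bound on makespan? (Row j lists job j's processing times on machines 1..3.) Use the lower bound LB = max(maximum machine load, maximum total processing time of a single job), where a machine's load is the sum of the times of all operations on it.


Machine loads:
  Machine 1: 7 + 8 + 9 = 24
  Machine 2: 7 + 8 + 7 = 22
  Machine 3: 6 + 2 + 1 = 9
Max machine load = 24
Job totals:
  Job 1: 20
  Job 2: 18
  Job 3: 17
Max job total = 20
Lower bound = max(24, 20) = 24

24


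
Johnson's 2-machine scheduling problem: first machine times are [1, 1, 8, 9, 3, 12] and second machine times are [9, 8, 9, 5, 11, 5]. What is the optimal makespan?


Apply Johnson's rule:
  Group 1 (a <= b): [(1, 1, 9), (2, 1, 8), (5, 3, 11), (3, 8, 9)]
  Group 2 (a > b): [(4, 9, 5), (6, 12, 5)]
Optimal job order: [1, 2, 5, 3, 4, 6]
Schedule:
  Job 1: M1 done at 1, M2 done at 10
  Job 2: M1 done at 2, M2 done at 18
  Job 5: M1 done at 5, M2 done at 29
  Job 3: M1 done at 13, M2 done at 38
  Job 4: M1 done at 22, M2 done at 43
  Job 6: M1 done at 34, M2 done at 48
Makespan = 48

48


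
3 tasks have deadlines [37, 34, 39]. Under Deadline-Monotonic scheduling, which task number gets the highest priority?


Sort tasks by relative deadline (ascending):
  Task 2: deadline = 34
  Task 1: deadline = 37
  Task 3: deadline = 39
Priority order (highest first): [2, 1, 3]
Highest priority task = 2

2


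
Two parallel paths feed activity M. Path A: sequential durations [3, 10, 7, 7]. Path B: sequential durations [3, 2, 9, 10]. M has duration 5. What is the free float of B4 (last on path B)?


ES(B4) = sum of predecessors on chain B = 14
EF(B4) = ES + duration = 14 + 10 = 24
Successor of B4 is M. ES(M) = max(sum(A), sum(B)) = max(27, 24) = 27
Free float = ES(successor) - EF(current) = 27 - 24 = 3

3


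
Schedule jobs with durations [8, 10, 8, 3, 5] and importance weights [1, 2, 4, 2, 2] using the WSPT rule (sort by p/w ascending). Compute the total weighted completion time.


Compute p/w ratios and sort ascending (WSPT): [(3, 2), (8, 4), (5, 2), (10, 2), (8, 1)]
Compute weighted completion times:
  Job (p=3,w=2): C=3, w*C=2*3=6
  Job (p=8,w=4): C=11, w*C=4*11=44
  Job (p=5,w=2): C=16, w*C=2*16=32
  Job (p=10,w=2): C=26, w*C=2*26=52
  Job (p=8,w=1): C=34, w*C=1*34=34
Total weighted completion time = 168

168


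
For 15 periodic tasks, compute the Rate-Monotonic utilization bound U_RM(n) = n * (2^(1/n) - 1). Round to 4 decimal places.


Compute 2^(1/15) = 1.0472941228
Subtract 1: 1.0472941228 - 1 = 0.0472941228
Multiply by n: 15 * 0.0472941228 = 0.7094118420
Round to 4 dp: 0.7094

0.7094


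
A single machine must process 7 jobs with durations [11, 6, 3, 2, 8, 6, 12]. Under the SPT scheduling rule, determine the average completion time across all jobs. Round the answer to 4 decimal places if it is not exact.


Sort jobs by processing time (SPT order): [2, 3, 6, 6, 8, 11, 12]
Compute completion times sequentially:
  Job 1: processing = 2, completes at 2
  Job 2: processing = 3, completes at 5
  Job 3: processing = 6, completes at 11
  Job 4: processing = 6, completes at 17
  Job 5: processing = 8, completes at 25
  Job 6: processing = 11, completes at 36
  Job 7: processing = 12, completes at 48
Sum of completion times = 144
Average completion time = 144/7 = 20.5714

20.5714


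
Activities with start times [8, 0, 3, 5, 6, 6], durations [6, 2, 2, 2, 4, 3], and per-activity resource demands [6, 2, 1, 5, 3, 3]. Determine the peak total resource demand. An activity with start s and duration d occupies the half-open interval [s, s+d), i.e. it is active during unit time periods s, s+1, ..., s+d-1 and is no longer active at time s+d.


Each activity i is active on [start_i, start_i + duration_i).
Compute total resource usage per time slot:
  t=0: active resources = [2], total = 2
  t=1: active resources = [2], total = 2
  t=2: active resources = [], total = 0
  t=3: active resources = [1], total = 1
  t=4: active resources = [1], total = 1
  t=5: active resources = [5], total = 5
  t=6: active resources = [5, 3, 3], total = 11
  t=7: active resources = [3, 3], total = 6
  t=8: active resources = [6, 3, 3], total = 12
  t=9: active resources = [6, 3], total = 9
  t=10: active resources = [6], total = 6
  t=11: active resources = [6], total = 6
  t=12: active resources = [6], total = 6
  t=13: active resources = [6], total = 6
Peak resource demand = 12

12


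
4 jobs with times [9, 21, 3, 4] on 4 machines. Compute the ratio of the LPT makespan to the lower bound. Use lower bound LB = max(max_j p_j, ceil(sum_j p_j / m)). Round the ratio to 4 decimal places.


LPT order: [21, 9, 4, 3]
Machine loads after assignment: [21, 9, 4, 3]
LPT makespan = 21
Lower bound = max(max_job, ceil(total/4)) = max(21, 10) = 21
Ratio = 21 / 21 = 1.0

1.0


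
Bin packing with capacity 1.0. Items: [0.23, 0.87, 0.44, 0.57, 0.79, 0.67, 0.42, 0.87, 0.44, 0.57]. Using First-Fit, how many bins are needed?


Place items sequentially using First-Fit:
  Item 0.23 -> new Bin 1
  Item 0.87 -> new Bin 2
  Item 0.44 -> Bin 1 (now 0.67)
  Item 0.57 -> new Bin 3
  Item 0.79 -> new Bin 4
  Item 0.67 -> new Bin 5
  Item 0.42 -> Bin 3 (now 0.99)
  Item 0.87 -> new Bin 6
  Item 0.44 -> new Bin 7
  Item 0.57 -> new Bin 8
Total bins used = 8

8


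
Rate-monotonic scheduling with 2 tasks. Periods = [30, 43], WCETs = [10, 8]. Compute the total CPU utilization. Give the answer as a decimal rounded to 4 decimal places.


Compute individual utilizations (exact fractions):
  Task 1: C/T = 10/30 = 1/3 (approx. 0.3333)
  Task 2: C/T = 8/43 (approx. 0.186)
Total utilization U = 1/3 + 8/43 = 67/129
Rounded to 4 decimal places: U = 0.5194
RM (Liu & Layland) bound for 2 tasks = 0.828427; compare with U = 67/129 (approx. 0.519380)
U <= bound, so schedulable by RM sufficient condition.

0.5194


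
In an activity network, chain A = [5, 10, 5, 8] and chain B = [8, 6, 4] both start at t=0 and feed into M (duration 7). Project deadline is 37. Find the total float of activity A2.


Forward pass: ES(A2) = sum of predecessors on chain A = 5
EF = ES + duration = 5 + 10 = 15
Backward pass: LF(M) = deadline = 37; LS(M) = 37 - 7 = 30
LF(A2) = LS(M) - sum(successors on chain A) = 30 - 13 = 17
LS = LF - duration = 17 - 10 = 7
Total float = LS - ES = 7 - 5 = 2

2


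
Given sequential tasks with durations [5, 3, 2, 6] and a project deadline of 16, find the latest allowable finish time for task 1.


LF(activity 1) = deadline - sum of successor durations
Successors: activities 2 through 4 with durations [3, 2, 6]
Sum of successor durations = 11
LF = 16 - 11 = 5

5


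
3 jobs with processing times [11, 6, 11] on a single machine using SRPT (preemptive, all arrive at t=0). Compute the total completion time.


Since all jobs arrive at t=0, SRPT equals SPT ordering.
SPT order: [6, 11, 11]
Completion times:
  Job 1: p=6, C=6
  Job 2: p=11, C=17
  Job 3: p=11, C=28
Total completion time = 6 + 17 + 28 = 51

51


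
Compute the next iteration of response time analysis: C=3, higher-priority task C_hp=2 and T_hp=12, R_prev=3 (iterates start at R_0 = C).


R_next = C + ceil(R_prev / T_hp) * C_hp
ceil(3 / 12) = ceil(0.25) = 1
Interference = 1 * 2 = 2
R_next = 3 + 2 = 5

5


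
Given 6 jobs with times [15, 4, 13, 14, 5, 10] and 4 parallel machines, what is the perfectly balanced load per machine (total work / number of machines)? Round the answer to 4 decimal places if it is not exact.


Total processing time = 15 + 4 + 13 + 14 + 5 + 10 = 61
Number of machines = 4
Ideal balanced load = 61 / 4 = 15.25

15.25


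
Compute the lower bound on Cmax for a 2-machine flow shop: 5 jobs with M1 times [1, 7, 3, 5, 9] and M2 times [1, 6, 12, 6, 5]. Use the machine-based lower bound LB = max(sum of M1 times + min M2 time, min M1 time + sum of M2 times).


LB1 = sum(M1 times) + min(M2 times) = 25 + 1 = 26
LB2 = min(M1 times) + sum(M2 times) = 1 + 30 = 31
Lower bound = max(LB1, LB2) = max(26, 31) = 31

31


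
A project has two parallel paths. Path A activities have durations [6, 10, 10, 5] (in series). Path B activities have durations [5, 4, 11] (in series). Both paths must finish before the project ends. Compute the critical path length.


Path A total = 6 + 10 + 10 + 5 = 31
Path B total = 5 + 4 + 11 = 20
Critical path = longest path = max(31, 20) = 31

31


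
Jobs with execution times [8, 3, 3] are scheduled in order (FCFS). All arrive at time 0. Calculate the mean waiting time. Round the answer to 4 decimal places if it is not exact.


FCFS order (as given): [8, 3, 3]
Waiting times:
  Job 1: wait = 0
  Job 2: wait = 8
  Job 3: wait = 11
Sum of waiting times = 19
Average waiting time = 19/3 = 6.3333

6.3333


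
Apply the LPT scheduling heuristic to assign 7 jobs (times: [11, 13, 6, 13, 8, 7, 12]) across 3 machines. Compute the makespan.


Sort jobs in decreasing order (LPT): [13, 13, 12, 11, 8, 7, 6]
Assign each job to the least loaded machine:
  Machine 1: jobs [13, 8], load = 21
  Machine 2: jobs [13, 7, 6], load = 26
  Machine 3: jobs [12, 11], load = 23
Makespan = max load = 26

26


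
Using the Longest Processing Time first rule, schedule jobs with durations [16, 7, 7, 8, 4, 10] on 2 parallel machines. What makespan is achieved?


Sort jobs in decreasing order (LPT): [16, 10, 8, 7, 7, 4]
Assign each job to the least loaded machine:
  Machine 1: jobs [16, 7, 4], load = 27
  Machine 2: jobs [10, 8, 7], load = 25
Makespan = max load = 27

27


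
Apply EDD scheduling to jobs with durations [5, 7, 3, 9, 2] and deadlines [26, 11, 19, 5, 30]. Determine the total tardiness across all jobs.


Sort by due date (EDD order): [(9, 5), (7, 11), (3, 19), (5, 26), (2, 30)]
Compute completion times and tardiness:
  Job 1: p=9, d=5, C=9, tardiness=max(0,9-5)=4
  Job 2: p=7, d=11, C=16, tardiness=max(0,16-11)=5
  Job 3: p=3, d=19, C=19, tardiness=max(0,19-19)=0
  Job 4: p=5, d=26, C=24, tardiness=max(0,24-26)=0
  Job 5: p=2, d=30, C=26, tardiness=max(0,26-30)=0
Total tardiness = 9

9


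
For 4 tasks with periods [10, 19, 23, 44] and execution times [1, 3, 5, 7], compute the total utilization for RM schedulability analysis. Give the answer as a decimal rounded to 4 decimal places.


Compute individual utilizations (exact fractions):
  Task 1: C/T = 1/10 (approx. 0.1)
  Task 2: C/T = 3/19 (approx. 0.1579)
  Task 3: C/T = 5/23 (approx. 0.2174)
  Task 4: C/T = 7/44 (approx. 0.1591)
Total utilization U = 1/10 + 3/19 + 5/23 + 7/44 = 60989/96140
Rounded to 4 decimal places: U = 0.6344
RM (Liu & Layland) bound for 4 tasks = 0.756828; compare with U = 60989/96140 (approx. 0.634377)
U <= bound, so schedulable by RM sufficient condition.

0.6344


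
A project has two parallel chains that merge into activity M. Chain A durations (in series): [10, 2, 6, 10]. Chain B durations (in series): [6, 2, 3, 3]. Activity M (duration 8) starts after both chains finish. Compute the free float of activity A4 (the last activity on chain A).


ES(A4) = sum of predecessors on chain A = 18
EF(A4) = ES + duration = 18 + 10 = 28
Successor of A4 is M. ES(M) = max(sum(A), sum(B)) = max(28, 14) = 28
Free float = ES(successor) - EF(current) = 28 - 28 = 0

0


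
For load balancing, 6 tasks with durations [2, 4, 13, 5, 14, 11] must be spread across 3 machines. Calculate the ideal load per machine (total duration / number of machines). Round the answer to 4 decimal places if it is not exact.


Total processing time = 2 + 4 + 13 + 5 + 14 + 11 = 49
Number of machines = 3
Ideal balanced load = 49 / 3 = 16.3333

16.3333


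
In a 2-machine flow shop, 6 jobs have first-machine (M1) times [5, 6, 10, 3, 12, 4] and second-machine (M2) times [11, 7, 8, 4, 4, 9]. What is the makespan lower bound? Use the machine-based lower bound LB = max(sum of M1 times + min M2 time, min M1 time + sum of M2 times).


LB1 = sum(M1 times) + min(M2 times) = 40 + 4 = 44
LB2 = min(M1 times) + sum(M2 times) = 3 + 43 = 46
Lower bound = max(LB1, LB2) = max(44, 46) = 46

46


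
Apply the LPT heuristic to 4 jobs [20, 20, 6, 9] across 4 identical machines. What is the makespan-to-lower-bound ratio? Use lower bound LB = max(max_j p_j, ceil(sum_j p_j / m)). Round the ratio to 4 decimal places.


LPT order: [20, 20, 9, 6]
Machine loads after assignment: [20, 20, 9, 6]
LPT makespan = 20
Lower bound = max(max_job, ceil(total/4)) = max(20, 14) = 20
Ratio = 20 / 20 = 1.0

1.0


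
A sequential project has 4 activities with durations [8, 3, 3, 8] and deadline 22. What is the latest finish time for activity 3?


LF(activity 3) = deadline - sum of successor durations
Successors: activities 4 through 4 with durations [8]
Sum of successor durations = 8
LF = 22 - 8 = 14

14


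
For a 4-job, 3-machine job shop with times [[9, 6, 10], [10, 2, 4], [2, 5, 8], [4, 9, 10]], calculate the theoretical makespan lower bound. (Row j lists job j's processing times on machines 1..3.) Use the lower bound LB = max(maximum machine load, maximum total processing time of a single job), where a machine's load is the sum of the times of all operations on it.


Machine loads:
  Machine 1: 9 + 10 + 2 + 4 = 25
  Machine 2: 6 + 2 + 5 + 9 = 22
  Machine 3: 10 + 4 + 8 + 10 = 32
Max machine load = 32
Job totals:
  Job 1: 25
  Job 2: 16
  Job 3: 15
  Job 4: 23
Max job total = 25
Lower bound = max(32, 25) = 32

32


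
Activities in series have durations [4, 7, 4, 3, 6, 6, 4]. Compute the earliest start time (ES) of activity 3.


Activity 3 starts after activities 1 through 2 complete.
Predecessor durations: [4, 7]
ES = 4 + 7 = 11

11


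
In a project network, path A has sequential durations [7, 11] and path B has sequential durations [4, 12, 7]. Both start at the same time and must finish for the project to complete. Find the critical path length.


Path A total = 7 + 11 = 18
Path B total = 4 + 12 + 7 = 23
Critical path = longest path = max(18, 23) = 23

23


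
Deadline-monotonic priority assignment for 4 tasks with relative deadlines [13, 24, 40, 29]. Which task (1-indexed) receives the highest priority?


Sort tasks by relative deadline (ascending):
  Task 1: deadline = 13
  Task 2: deadline = 24
  Task 4: deadline = 29
  Task 3: deadline = 40
Priority order (highest first): [1, 2, 4, 3]
Highest priority task = 1

1


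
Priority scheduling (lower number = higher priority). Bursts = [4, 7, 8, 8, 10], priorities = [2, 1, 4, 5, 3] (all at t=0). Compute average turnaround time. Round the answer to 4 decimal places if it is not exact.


Sort by priority (ascending = highest first):
Order: [(1, 7), (2, 4), (3, 10), (4, 8), (5, 8)]
Completion times:
  Priority 1, burst=7, C=7
  Priority 2, burst=4, C=11
  Priority 3, burst=10, C=21
  Priority 4, burst=8, C=29
  Priority 5, burst=8, C=37
Average turnaround = 105/5 = 21.0

21.0


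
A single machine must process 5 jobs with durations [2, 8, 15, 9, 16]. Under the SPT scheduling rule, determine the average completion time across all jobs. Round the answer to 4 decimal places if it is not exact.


Sort jobs by processing time (SPT order): [2, 8, 9, 15, 16]
Compute completion times sequentially:
  Job 1: processing = 2, completes at 2
  Job 2: processing = 8, completes at 10
  Job 3: processing = 9, completes at 19
  Job 4: processing = 15, completes at 34
  Job 5: processing = 16, completes at 50
Sum of completion times = 115
Average completion time = 115/5 = 23.0

23.0


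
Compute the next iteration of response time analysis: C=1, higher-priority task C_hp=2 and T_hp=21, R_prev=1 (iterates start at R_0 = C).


R_next = C + ceil(R_prev / T_hp) * C_hp
ceil(1 / 21) = ceil(0.0476) = 1
Interference = 1 * 2 = 2
R_next = 1 + 2 = 3

3


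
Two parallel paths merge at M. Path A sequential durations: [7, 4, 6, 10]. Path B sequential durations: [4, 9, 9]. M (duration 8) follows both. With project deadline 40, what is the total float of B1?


Forward pass: ES(B1) = sum of predecessors on chain B = 0
EF = ES + duration = 0 + 4 = 4
Backward pass: LF(M) = deadline = 40; LS(M) = 40 - 8 = 32
LF(B1) = LS(M) - sum(successors on chain B) = 32 - 18 = 14
LS = LF - duration = 14 - 4 = 10
Total float = LS - ES = 10 - 0 = 10

10


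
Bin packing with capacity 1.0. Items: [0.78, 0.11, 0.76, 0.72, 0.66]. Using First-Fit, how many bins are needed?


Place items sequentially using First-Fit:
  Item 0.78 -> new Bin 1
  Item 0.11 -> Bin 1 (now 0.89)
  Item 0.76 -> new Bin 2
  Item 0.72 -> new Bin 3
  Item 0.66 -> new Bin 4
Total bins used = 4

4


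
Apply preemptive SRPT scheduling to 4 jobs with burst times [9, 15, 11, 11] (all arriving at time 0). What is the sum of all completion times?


Since all jobs arrive at t=0, SRPT equals SPT ordering.
SPT order: [9, 11, 11, 15]
Completion times:
  Job 1: p=9, C=9
  Job 2: p=11, C=20
  Job 3: p=11, C=31
  Job 4: p=15, C=46
Total completion time = 9 + 20 + 31 + 46 = 106

106
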